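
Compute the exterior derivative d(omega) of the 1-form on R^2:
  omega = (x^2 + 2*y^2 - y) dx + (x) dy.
d(omega) = (2 - 4*y) dx ∧ dy

For a 1-form omega = sum_i f_i dx_i, the exterior derivative is
  d(omega) = sum_{i < j} (∂f_j/∂x_i - ∂f_i/∂x_j) dx_i ∧ dx_j.
  coefficient of dx ∧ dy: ∂f_2/∂x - ∂f_1/∂y = ∂(x)/∂x - ∂(x^2 + 2*y^2 - y)/∂y = 2 - 4*y
Assembling: d(omega) = (2 - 4*y) dx ∧ dy.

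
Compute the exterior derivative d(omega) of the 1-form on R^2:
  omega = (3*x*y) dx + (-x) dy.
d(omega) = (-3*x - 1) dx ∧ dy

For a 1-form omega = sum_i f_i dx_i, the exterior derivative is
  d(omega) = sum_{i < j} (∂f_j/∂x_i - ∂f_i/∂x_j) dx_i ∧ dx_j.
  coefficient of dx ∧ dy: ∂f_2/∂x - ∂f_1/∂y = ∂(-x)/∂x - ∂(3*x*y)/∂y = -3*x - 1
Assembling: d(omega) = (-3*x - 1) dx ∧ dy.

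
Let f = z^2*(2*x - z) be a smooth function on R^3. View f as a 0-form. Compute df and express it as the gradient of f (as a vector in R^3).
df = (2*z^2) dx + (0) dy + (z*(4*x - 3*z)) dz; grad f = (2*z^2, 0, z*(4*x - 3*z))

For a 0-form f, d f = (∂f/∂x) dx + (∂f/∂y) dy + (∂f/∂z) dz. The components of the vector representation are exactly the entries of grad f in Cartesian coordinates:
  ∂f/∂x = 2*z^2
  ∂f/∂y = 0
  ∂f/∂z = z*(4*x - 3*z).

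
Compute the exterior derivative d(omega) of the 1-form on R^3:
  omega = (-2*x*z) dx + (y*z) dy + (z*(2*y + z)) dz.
d(omega) = (2*x) dx ∧ dz + (-y + 2*z) dy ∧ dz

For a 1-form omega = sum_i f_i dx_i, the exterior derivative is
  d(omega) = sum_{i < j} (∂f_j/∂x_i - ∂f_i/∂x_j) dx_i ∧ dx_j.
  coefficient of dx ∧ dz: ∂f_3/∂x - ∂f_1/∂z = ∂(z*(2*y + z))/∂x - ∂(-2*x*z)/∂z = 2*x
  coefficient of dy ∧ dz: ∂f_3/∂y - ∂f_2/∂z = ∂(z*(2*y + z))/∂y - ∂(y*z)/∂z = -y + 2*z
Assembling: d(omega) = (2*x) dx ∧ dz + (-y + 2*z) dy ∧ dz.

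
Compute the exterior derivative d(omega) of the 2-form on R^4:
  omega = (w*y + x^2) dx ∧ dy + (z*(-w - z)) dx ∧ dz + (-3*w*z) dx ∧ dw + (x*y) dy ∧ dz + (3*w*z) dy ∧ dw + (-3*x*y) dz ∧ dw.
d(omega) = (y) dx ∧ dy ∧ dw + (3*w - 3*y - z) dx ∧ dz ∧ dw + (y) dx ∧ dy ∧ dz + (-3*w - 3*x) dy ∧ dz ∧ dw

For a 2-form omega = sum_{i<j} g_{ij} dx_i ∧ dx_j, the exterior derivative is
  d(omega) = sum_{i<j} d(g_{ij}) ∧ dx_i ∧ dx_j = sum_{i<j, k} (∂g_{ij}/∂x_k) dx_k ∧ dx_i ∧ dx_j.
Expand each term, using dx_k ∧ dx_i ∧ dx_j = sgn(permutation) dx_{(a)} ∧ dx_{(b)} ∧ dx_{(c)} with (a < b < c) sorted:
  d(w*y + x^2) includes (∂/∂w)(w*y + x^2) dw = (y) dw, which multiplied by dx ∧ dy gives (y) dx ∧ dy ∧ dw
  d(z*(-w - z)) includes (∂/∂w)(z*(-w - z)) dw = (-z) dw, which multiplied by dx ∧ dz gives (-z) dx ∧ dz ∧ dw
  d(-3*w*z) includes (∂/∂z)(-3*w*z) dz = (-3*w) dz, which multiplied by dx ∧ dw gives (3*w) dx ∧ dz ∧ dw
  d(x*y) includes (∂/∂x)(x*y) dx = (y) dx, which multiplied by dy ∧ dz gives (y) dx ∧ dy ∧ dz
  d(3*w*z) includes (∂/∂z)(3*w*z) dz = (3*w) dz, which multiplied by dy ∧ dw gives (-3*w) dy ∧ dz ∧ dw
  d(-3*x*y) includes (∂/∂x)(-3*x*y) dx = (-3*y) dx, which multiplied by dz ∧ dw gives (-3*y) dx ∧ dz ∧ dw
  d(-3*x*y) includes (∂/∂y)(-3*x*y) dy = (-3*x) dy, which multiplied by dz ∧ dw gives (-3*x) dy ∧ dz ∧ dw
Collecting like 3-forms: d(omega) = (y) dx ∧ dy ∧ dw + (3*w - 3*y - z) dx ∧ dz ∧ dw + (y) dx ∧ dy ∧ dz + (-3*w - 3*x) dy ∧ dz ∧ dw.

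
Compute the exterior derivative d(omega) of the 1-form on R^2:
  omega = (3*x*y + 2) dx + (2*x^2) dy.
d(omega) = (x) dx ∧ dy

For a 1-form omega = sum_i f_i dx_i, the exterior derivative is
  d(omega) = sum_{i < j} (∂f_j/∂x_i - ∂f_i/∂x_j) dx_i ∧ dx_j.
  coefficient of dx ∧ dy: ∂f_2/∂x - ∂f_1/∂y = ∂(2*x^2)/∂x - ∂(3*x*y + 2)/∂y = x
Assembling: d(omega) = (x) dx ∧ dy.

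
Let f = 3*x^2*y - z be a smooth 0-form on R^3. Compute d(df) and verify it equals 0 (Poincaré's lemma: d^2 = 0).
d(df) = 0

Step 1: df = sum_i (∂f/∂x_i) dx_i = (6*x*y) dx + (3*x^2) dy + (-1) dz.
Step 2: Apply d again. Using the 1-form formula, the coefficient of dx ∧ dy in d(df) is ∂^2 f/∂x ∂y - ∂^2 f/∂y ∂x = (6*x) - (6*x) = 0 (equality of mixed partials for smooth f).
Similarly for dx ∧ dz and dy ∧ dz — all coefficients vanish. So d(df) = 0.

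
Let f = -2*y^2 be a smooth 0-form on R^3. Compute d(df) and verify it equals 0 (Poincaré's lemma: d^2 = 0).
d(df) = 0

Step 1: df = sum_i (∂f/∂x_i) dx_i = (0) dx + (-4*y) dy + (0) dz.
Step 2: Apply d again. Using the 1-form formula, the coefficient of dx ∧ dy in d(df) is ∂^2 f/∂x ∂y - ∂^2 f/∂y ∂x = (0) - (0) = 0 (equality of mixed partials for smooth f).
Similarly for dx ∧ dz and dy ∧ dz — all coefficients vanish. So d(df) = 0.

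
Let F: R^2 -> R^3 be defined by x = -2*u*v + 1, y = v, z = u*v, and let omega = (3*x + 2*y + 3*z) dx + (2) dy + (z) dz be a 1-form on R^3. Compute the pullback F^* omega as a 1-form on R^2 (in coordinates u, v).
F^* omega = (v*(7*u*v - 4*v - 6)) du + (7*u^2*v - 4*u*v - 6*u + 2) dv

Using F^*(f dg) = (f ∘ F) d(g ∘ F), substitute each coordinate x_i by F_i(u, v) in f_i, and replace dx_i by d F_i = (∂F_i/∂u) du + (∂F_i/∂v) dv.
  For the x component: f_1(F) = -3*u*v + 2*v + 3; d F_1 = (-2*v) du + (-2*u) dv
  For the y component: f_2(F) = 2; d F_2 = (0) du + (1) dv
  For the z component: f_3(F) = u*v; d F_3 = (v) du + (u) dv
Combining and collecting du, dv coefficients:
  coeff of du: v*(7*u*v - 4*v - 6)
  coeff of dv: 7*u^2*v - 4*u*v - 6*u + 2
F^* omega = (v*(7*u*v - 4*v - 6)) du + (7*u^2*v - 4*u*v - 6*u + 2) dv.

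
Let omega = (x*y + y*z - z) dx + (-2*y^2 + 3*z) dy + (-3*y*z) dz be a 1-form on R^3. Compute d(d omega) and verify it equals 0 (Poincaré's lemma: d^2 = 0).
d(d omega) = 0

Step 1: d omega = sum_{i<j} (∂f_j/∂x_i - ∂f_i/∂x_j) dx_i ∧ dx_j:
  coeff of dx ∧ dy: -x - z
  coeff of dx ∧ dz: 1 - y
  coeff of dy ∧ dz: -3*z - 3
Step 2: Apply d again to each 2-form coefficient. The only possible 3-form in R^3 is dx ∧ dy ∧ dz, with coefficient
  ∂(coeff of dy∧dz)/∂x - ∂(coeff of dx∧dz)/∂y + ∂(coeff of dx∧dy)/∂z
  = ∂/∂x (-3*z - 3) - ∂/∂y (1 - y) + ∂/∂z (-x - z).
Each of these terms simplifies to sums of mixed partials that cancel in pairs. The result is 0 (by equality of mixed partials for smooth functions — Schwarz / Clairaut).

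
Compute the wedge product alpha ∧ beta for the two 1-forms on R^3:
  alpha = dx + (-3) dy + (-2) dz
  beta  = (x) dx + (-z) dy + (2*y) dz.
alpha ∧ beta = (3*x - z) dx ∧ dy + (2*x + 2*y) dx ∧ dz + (-6*y - 2*z) dy ∧ dz

Distribute the wedge, using dx_i ∧ dx_j = -dx_j ∧ dx_i and dx_i ∧ dx_i = 0. For each pair (i, j) with i < j, the coefficient of dx_i ∧ dx_j in alpha ∧ beta is (alpha_i * beta_j - alpha_j * beta_i). Collecting: alpha ∧ beta = (3*x - z) dx ∧ dy + (2*x + 2*y) dx ∧ dz + (-6*y - 2*z) dy ∧ dz.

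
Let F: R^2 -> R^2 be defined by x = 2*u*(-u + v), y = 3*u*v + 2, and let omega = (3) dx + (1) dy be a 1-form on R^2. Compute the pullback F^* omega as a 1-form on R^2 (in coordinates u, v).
F^* omega = (-12*u + 9*v) du + (9*u) dv

Using F^*(f dg) = (f ∘ F) d(g ∘ F), substitute each coordinate x_i by F_i(u, v) in f_i, and replace dx_i by d F_i = (∂F_i/∂u) du + (∂F_i/∂v) dv.
  For the x component: f_1(F) = 3; d F_1 = (-4*u + 2*v) du + (2*u) dv
  For the y component: f_2(F) = 1; d F_2 = (3*v) du + (3*u) dv
Combining and collecting du, dv coefficients:
  coeff of du: -12*u + 9*v
  coeff of dv: 9*u
F^* omega = (-12*u + 9*v) du + (9*u) dv.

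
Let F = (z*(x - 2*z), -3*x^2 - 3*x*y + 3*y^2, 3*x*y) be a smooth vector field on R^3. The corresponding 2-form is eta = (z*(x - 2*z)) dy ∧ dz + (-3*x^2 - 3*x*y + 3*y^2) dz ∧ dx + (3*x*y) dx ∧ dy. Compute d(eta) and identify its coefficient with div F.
d(eta) = (-3*x + 6*y + z) dx ∧ dy ∧ dz; div F = -3*x + 6*y + z

For a 2-form in R^3 of the form above, applying d gives a 3-form with coefficient ∂P/∂x + ∂Q/∂y + ∂R/∂z:
  ∂P/∂x = z
  ∂Q/∂y = -3*x + 6*y
  ∂R/∂z = 0
Sum = -3*x + 6*y + z, which is exactly div F.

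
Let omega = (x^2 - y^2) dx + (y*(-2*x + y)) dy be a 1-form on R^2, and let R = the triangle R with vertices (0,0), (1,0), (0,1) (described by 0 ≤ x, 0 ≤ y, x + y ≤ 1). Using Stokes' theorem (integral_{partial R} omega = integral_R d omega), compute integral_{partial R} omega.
integral_(partial R) omega = 0

Stokes: integral_partial_R omega = integral_R d omega with d omega = (∂Q/∂x - ∂P/∂y) dx ∧ dy.
  ∂Q/∂x = -2*y
  ∂P/∂y = -2*y
  integrand = ∂Q/∂x - ∂P/∂y = 0.
Integrating over R: integral_0^1 integral_0^{1-x} (0) dy dx = 0.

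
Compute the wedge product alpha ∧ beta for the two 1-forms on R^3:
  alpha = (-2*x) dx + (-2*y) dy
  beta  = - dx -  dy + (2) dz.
alpha ∧ beta = (2*x - 2*y) dx ∧ dy + (-4*x) dx ∧ dz + (-4*y) dy ∧ dz

Distribute the wedge, using dx_i ∧ dx_j = -dx_j ∧ dx_i and dx_i ∧ dx_i = 0. For each pair (i, j) with i < j, the coefficient of dx_i ∧ dx_j in alpha ∧ beta is (alpha_i * beta_j - alpha_j * beta_i). Collecting: alpha ∧ beta = (2*x - 2*y) dx ∧ dy + (-4*x) dx ∧ dz + (-4*y) dy ∧ dz.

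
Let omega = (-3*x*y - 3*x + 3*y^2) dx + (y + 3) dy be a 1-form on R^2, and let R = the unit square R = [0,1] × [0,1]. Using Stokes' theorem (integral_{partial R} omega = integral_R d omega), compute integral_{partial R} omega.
integral_(partial R) omega = -3/2

Stokes: integral_partial_R omega = integral_R d omega with d omega = (∂Q/∂x - ∂P/∂y) dx ∧ dy.
  ∂Q/∂x = 0
  ∂P/∂y = -3*x + 6*y
  integrand = ∂Q/∂x - ∂P/∂y = 3*x - 6*y.
Integrating over R: integral_0^1 integral_0^1 (3*x - 6*y) dx dy = -3/2.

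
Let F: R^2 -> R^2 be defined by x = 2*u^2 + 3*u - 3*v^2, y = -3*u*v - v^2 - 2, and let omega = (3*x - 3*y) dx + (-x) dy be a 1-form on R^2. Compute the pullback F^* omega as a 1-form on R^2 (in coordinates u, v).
F^* omega = (24*u^3 + 42*u^2*v + 54*u^2 - 24*u*v^2 + 36*u*v + 51*u - 9*v^3 - 18*v^2 + 18) du + (6*u^3 - 32*u^2*v + 9*u^2 - 63*u*v^2 - 48*u*v + 30*v^3 - 36*v) dv

Using F^*(f dg) = (f ∘ F) d(g ∘ F), substitute each coordinate x_i by F_i(u, v) in f_i, and replace dx_i by d F_i = (∂F_i/∂u) du + (∂F_i/∂v) dv.
  For the x component: f_1(F) = 6*u^2 + 9*u*v + 9*u - 6*v^2 + 6; d F_1 = (4*u + 3) du + (-6*v) dv
  For the y component: f_2(F) = -2*u^2 - 3*u + 3*v^2; d F_2 = (-3*v) du + (-3*u - 2*v) dv
Combining and collecting du, dv coefficients:
  coeff of du: 24*u^3 + 42*u^2*v + 54*u^2 - 24*u*v^2 + 36*u*v + 51*u - 9*v^3 - 18*v^2 + 18
  coeff of dv: 6*u^3 - 32*u^2*v + 9*u^2 - 63*u*v^2 - 48*u*v + 30*v^3 - 36*v
F^* omega = (24*u^3 + 42*u^2*v + 54*u^2 - 24*u*v^2 + 36*u*v + 51*u - 9*v^3 - 18*v^2 + 18) du + (6*u^3 - 32*u^2*v + 9*u^2 - 63*u*v^2 - 48*u*v + 30*v^3 - 36*v) dv.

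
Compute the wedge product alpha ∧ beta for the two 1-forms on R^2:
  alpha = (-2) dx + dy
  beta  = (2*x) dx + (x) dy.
alpha ∧ beta = (-4*x) dx ∧ dy

Distribute the wedge, using dx_i ∧ dx_j = -dx_j ∧ dx_i and dx_i ∧ dx_i = 0. For each pair (i, j) with i < j, the coefficient of dx_i ∧ dx_j in alpha ∧ beta is (alpha_i * beta_j - alpha_j * beta_i). Collecting: alpha ∧ beta = (-4*x) dx ∧ dy.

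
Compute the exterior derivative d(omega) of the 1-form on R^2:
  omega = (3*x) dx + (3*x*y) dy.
d(omega) = (3*y) dx ∧ dy

For a 1-form omega = sum_i f_i dx_i, the exterior derivative is
  d(omega) = sum_{i < j} (∂f_j/∂x_i - ∂f_i/∂x_j) dx_i ∧ dx_j.
  coefficient of dx ∧ dy: ∂f_2/∂x - ∂f_1/∂y = ∂(3*x*y)/∂x - ∂(3*x)/∂y = 3*y
Assembling: d(omega) = (3*y) dx ∧ dy.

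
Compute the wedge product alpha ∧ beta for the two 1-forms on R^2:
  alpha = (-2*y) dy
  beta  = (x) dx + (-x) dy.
alpha ∧ beta = (2*x*y) dx ∧ dy

Distribute the wedge, using dx_i ∧ dx_j = -dx_j ∧ dx_i and dx_i ∧ dx_i = 0. For each pair (i, j) with i < j, the coefficient of dx_i ∧ dx_j in alpha ∧ beta is (alpha_i * beta_j - alpha_j * beta_i). Collecting: alpha ∧ beta = (2*x*y) dx ∧ dy.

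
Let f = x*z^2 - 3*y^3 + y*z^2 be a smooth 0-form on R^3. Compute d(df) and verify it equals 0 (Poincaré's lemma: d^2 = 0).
d(df) = 0

Step 1: df = sum_i (∂f/∂x_i) dx_i = (z^2) dx + (-9*y^2 + z^2) dy + (2*z*(x + y)) dz.
Step 2: Apply d again. Using the 1-form formula, the coefficient of dx ∧ dy in d(df) is ∂^2 f/∂x ∂y - ∂^2 f/∂y ∂x = (0) - (0) = 0 (equality of mixed partials for smooth f).
Similarly for dx ∧ dz and dy ∧ dz — all coefficients vanish. So d(df) = 0.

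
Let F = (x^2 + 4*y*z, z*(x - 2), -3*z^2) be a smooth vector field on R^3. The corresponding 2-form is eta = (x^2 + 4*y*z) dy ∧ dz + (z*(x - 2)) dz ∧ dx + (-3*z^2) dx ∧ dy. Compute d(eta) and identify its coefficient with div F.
d(eta) = (2*x - 6*z) dx ∧ dy ∧ dz; div F = 2*x - 6*z

For a 2-form in R^3 of the form above, applying d gives a 3-form with coefficient ∂P/∂x + ∂Q/∂y + ∂R/∂z:
  ∂P/∂x = 2*x
  ∂Q/∂y = 0
  ∂R/∂z = -6*z
Sum = 2*x - 6*z, which is exactly div F.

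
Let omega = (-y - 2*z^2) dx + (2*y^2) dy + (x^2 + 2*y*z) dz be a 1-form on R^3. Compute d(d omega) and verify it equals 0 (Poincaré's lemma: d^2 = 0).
d(d omega) = 0

Step 1: d omega = sum_{i<j} (∂f_j/∂x_i - ∂f_i/∂x_j) dx_i ∧ dx_j:
  coeff of dx ∧ dy: 1
  coeff of dx ∧ dz: 2*x + 4*z
  coeff of dy ∧ dz: 2*z
Step 2: Apply d again to each 2-form coefficient. The only possible 3-form in R^3 is dx ∧ dy ∧ dz, with coefficient
  ∂(coeff of dy∧dz)/∂x - ∂(coeff of dx∧dz)/∂y + ∂(coeff of dx∧dy)/∂z
  = ∂/∂x (2*z) - ∂/∂y (2*x + 4*z) + ∂/∂z (1).
Each of these terms simplifies to sums of mixed partials that cancel in pairs. The result is 0 (by equality of mixed partials for smooth functions — Schwarz / Clairaut).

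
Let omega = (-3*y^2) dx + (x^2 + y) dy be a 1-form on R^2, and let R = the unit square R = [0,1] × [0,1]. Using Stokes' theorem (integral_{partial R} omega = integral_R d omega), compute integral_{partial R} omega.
integral_(partial R) omega = 4

Stokes: integral_partial_R omega = integral_R d omega with d omega = (∂Q/∂x - ∂P/∂y) dx ∧ dy.
  ∂Q/∂x = 2*x
  ∂P/∂y = -6*y
  integrand = ∂Q/∂x - ∂P/∂y = 2*x + 6*y.
Integrating over R: integral_0^1 integral_0^1 (2*x + 6*y) dx dy = 4.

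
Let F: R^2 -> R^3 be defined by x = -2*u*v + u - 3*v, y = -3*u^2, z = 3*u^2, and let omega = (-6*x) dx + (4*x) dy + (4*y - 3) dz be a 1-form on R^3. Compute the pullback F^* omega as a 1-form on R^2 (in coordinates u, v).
F^* omega = (-72*u^3 + 48*u^2*v - 24*u^2 - 24*u*v^2 + 96*u*v - 24*u - 36*v^2 + 18*v) du + (-24*u^2*v + 12*u^2 - 72*u*v + 18*u - 54*v) dv

Using F^*(f dg) = (f ∘ F) d(g ∘ F), substitute each coordinate x_i by F_i(u, v) in f_i, and replace dx_i by d F_i = (∂F_i/∂u) du + (∂F_i/∂v) dv.
  For the x component: f_1(F) = 12*u*v - 6*u + 18*v; d F_1 = (1 - 2*v) du + (-2*u - 3) dv
  For the y component: f_2(F) = -8*u*v + 4*u - 12*v; d F_2 = (-6*u) du + (0) dv
  For the z component: f_3(F) = -12*u^2 - 3; d F_3 = (6*u) du + (0) dv
Combining and collecting du, dv coefficients:
  coeff of du: -72*u^3 + 48*u^2*v - 24*u^2 - 24*u*v^2 + 96*u*v - 24*u - 36*v^2 + 18*v
  coeff of dv: -24*u^2*v + 12*u^2 - 72*u*v + 18*u - 54*v
F^* omega = (-72*u^3 + 48*u^2*v - 24*u^2 - 24*u*v^2 + 96*u*v - 24*u - 36*v^2 + 18*v) du + (-24*u^2*v + 12*u^2 - 72*u*v + 18*u - 54*v) dv.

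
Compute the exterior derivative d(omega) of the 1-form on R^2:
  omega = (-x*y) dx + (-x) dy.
d(omega) = (x - 1) dx ∧ dy

For a 1-form omega = sum_i f_i dx_i, the exterior derivative is
  d(omega) = sum_{i < j} (∂f_j/∂x_i - ∂f_i/∂x_j) dx_i ∧ dx_j.
  coefficient of dx ∧ dy: ∂f_2/∂x - ∂f_1/∂y = ∂(-x)/∂x - ∂(-x*y)/∂y = x - 1
Assembling: d(omega) = (x - 1) dx ∧ dy.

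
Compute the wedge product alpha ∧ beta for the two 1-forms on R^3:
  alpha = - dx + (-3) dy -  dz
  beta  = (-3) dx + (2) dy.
alpha ∧ beta = (-11) dx ∧ dy + (-3) dx ∧ dz + (2) dy ∧ dz

Distribute the wedge, using dx_i ∧ dx_j = -dx_j ∧ dx_i and dx_i ∧ dx_i = 0. For each pair (i, j) with i < j, the coefficient of dx_i ∧ dx_j in alpha ∧ beta is (alpha_i * beta_j - alpha_j * beta_i). Collecting: alpha ∧ beta = (-11) dx ∧ dy + (-3) dx ∧ dz + (2) dy ∧ dz.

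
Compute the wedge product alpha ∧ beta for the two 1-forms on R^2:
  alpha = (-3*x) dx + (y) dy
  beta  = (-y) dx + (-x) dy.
alpha ∧ beta = (3*x^2 + y^2) dx ∧ dy

Distribute the wedge, using dx_i ∧ dx_j = -dx_j ∧ dx_i and dx_i ∧ dx_i = 0. For each pair (i, j) with i < j, the coefficient of dx_i ∧ dx_j in alpha ∧ beta is (alpha_i * beta_j - alpha_j * beta_i). Collecting: alpha ∧ beta = (3*x^2 + y^2) dx ∧ dy.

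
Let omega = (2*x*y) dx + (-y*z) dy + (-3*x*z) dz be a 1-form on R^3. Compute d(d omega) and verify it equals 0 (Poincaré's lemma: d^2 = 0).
d(d omega) = 0

Step 1: d omega = sum_{i<j} (∂f_j/∂x_i - ∂f_i/∂x_j) dx_i ∧ dx_j:
  coeff of dx ∧ dy: -2*x
  coeff of dx ∧ dz: -3*z
  coeff of dy ∧ dz: y
Step 2: Apply d again to each 2-form coefficient. The only possible 3-form in R^3 is dx ∧ dy ∧ dz, with coefficient
  ∂(coeff of dy∧dz)/∂x - ∂(coeff of dx∧dz)/∂y + ∂(coeff of dx∧dy)/∂z
  = ∂/∂x (y) - ∂/∂y (-3*z) + ∂/∂z (-2*x).
Each of these terms simplifies to sums of mixed partials that cancel in pairs. The result is 0 (by equality of mixed partials for smooth functions — Schwarz / Clairaut).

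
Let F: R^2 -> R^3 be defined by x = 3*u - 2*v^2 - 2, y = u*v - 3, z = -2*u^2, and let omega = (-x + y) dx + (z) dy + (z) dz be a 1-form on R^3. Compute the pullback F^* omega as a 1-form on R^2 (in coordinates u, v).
F^* omega = (8*u^3 - 2*u^2*v + 3*u*v - 9*u + 6*v^2 - 3) du + (-2*u^3 - 4*u*v^2 + 12*u*v - 8*v^3 + 4*v) dv

Using F^*(f dg) = (f ∘ F) d(g ∘ F), substitute each coordinate x_i by F_i(u, v) in f_i, and replace dx_i by d F_i = (∂F_i/∂u) du + (∂F_i/∂v) dv.
  For the x component: f_1(F) = u*v - 3*u + 2*v^2 - 1; d F_1 = (3) du + (-4*v) dv
  For the y component: f_2(F) = -2*u^2; d F_2 = (v) du + (u) dv
  For the z component: f_3(F) = -2*u^2; d F_3 = (-4*u) du + (0) dv
Combining and collecting du, dv coefficients:
  coeff of du: 8*u^3 - 2*u^2*v + 3*u*v - 9*u + 6*v^2 - 3
  coeff of dv: -2*u^3 - 4*u*v^2 + 12*u*v - 8*v^3 + 4*v
F^* omega = (8*u^3 - 2*u^2*v + 3*u*v - 9*u + 6*v^2 - 3) du + (-2*u^3 - 4*u*v^2 + 12*u*v - 8*v^3 + 4*v) dv.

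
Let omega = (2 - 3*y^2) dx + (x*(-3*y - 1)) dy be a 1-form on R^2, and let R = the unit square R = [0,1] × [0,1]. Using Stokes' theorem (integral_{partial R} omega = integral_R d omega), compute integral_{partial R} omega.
integral_(partial R) omega = 1/2

Stokes: integral_partial_R omega = integral_R d omega with d omega = (∂Q/∂x - ∂P/∂y) dx ∧ dy.
  ∂Q/∂x = -3*y - 1
  ∂P/∂y = -6*y
  integrand = ∂Q/∂x - ∂P/∂y = 3*y - 1.
Integrating over R: integral_0^1 integral_0^1 (3*y - 1) dx dy = 1/2.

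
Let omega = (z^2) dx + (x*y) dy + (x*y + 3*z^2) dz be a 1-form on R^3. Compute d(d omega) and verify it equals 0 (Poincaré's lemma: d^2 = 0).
d(d omega) = 0

Step 1: d omega = sum_{i<j} (∂f_j/∂x_i - ∂f_i/∂x_j) dx_i ∧ dx_j:
  coeff of dx ∧ dy: y
  coeff of dx ∧ dz: y - 2*z
  coeff of dy ∧ dz: x
Step 2: Apply d again to each 2-form coefficient. The only possible 3-form in R^3 is dx ∧ dy ∧ dz, with coefficient
  ∂(coeff of dy∧dz)/∂x - ∂(coeff of dx∧dz)/∂y + ∂(coeff of dx∧dy)/∂z
  = ∂/∂x (x) - ∂/∂y (y - 2*z) + ∂/∂z (y).
Each of these terms simplifies to sums of mixed partials that cancel in pairs. The result is 0 (by equality of mixed partials for smooth functions — Schwarz / Clairaut).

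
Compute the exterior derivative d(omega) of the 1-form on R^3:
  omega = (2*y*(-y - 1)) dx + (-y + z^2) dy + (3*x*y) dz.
d(omega) = (4*y + 2) dx ∧ dy + (3*y) dx ∧ dz + (3*x - 2*z) dy ∧ dz

For a 1-form omega = sum_i f_i dx_i, the exterior derivative is
  d(omega) = sum_{i < j} (∂f_j/∂x_i - ∂f_i/∂x_j) dx_i ∧ dx_j.
  coefficient of dx ∧ dy: ∂f_2/∂x - ∂f_1/∂y = ∂(-y + z^2)/∂x - ∂(2*y*(-y - 1))/∂y = 4*y + 2
  coefficient of dx ∧ dz: ∂f_3/∂x - ∂f_1/∂z = ∂(3*x*y)/∂x - ∂(2*y*(-y - 1))/∂z = 3*y
  coefficient of dy ∧ dz: ∂f_3/∂y - ∂f_2/∂z = ∂(3*x*y)/∂y - ∂(-y + z^2)/∂z = 3*x - 2*z
Assembling: d(omega) = (4*y + 2) dx ∧ dy + (3*y) dx ∧ dz + (3*x - 2*z) dy ∧ dz.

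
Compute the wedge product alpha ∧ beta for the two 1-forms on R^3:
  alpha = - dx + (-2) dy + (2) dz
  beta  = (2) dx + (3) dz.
alpha ∧ beta = (-7) dx ∧ dz + (4) dx ∧ dy + (-6) dy ∧ dz

Distribute the wedge, using dx_i ∧ dx_j = -dx_j ∧ dx_i and dx_i ∧ dx_i = 0. For each pair (i, j) with i < j, the coefficient of dx_i ∧ dx_j in alpha ∧ beta is (alpha_i * beta_j - alpha_j * beta_i). Collecting: alpha ∧ beta = (-7) dx ∧ dz + (4) dx ∧ dy + (-6) dy ∧ dz.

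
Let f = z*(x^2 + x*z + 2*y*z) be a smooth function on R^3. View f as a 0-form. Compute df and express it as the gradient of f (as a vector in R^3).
df = (z*(2*x + z)) dx + (2*z^2) dy + (x^2 + 2*x*z + 4*y*z) dz; grad f = (z*(2*x + z), 2*z^2, x^2 + 2*x*z + 4*y*z)

For a 0-form f, d f = (∂f/∂x) dx + (∂f/∂y) dy + (∂f/∂z) dz. The components of the vector representation are exactly the entries of grad f in Cartesian coordinates:
  ∂f/∂x = z*(2*x + z)
  ∂f/∂y = 2*z^2
  ∂f/∂z = x^2 + 2*x*z + 4*y*z.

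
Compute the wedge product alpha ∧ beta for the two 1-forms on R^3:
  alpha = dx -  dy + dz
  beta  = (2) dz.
alpha ∧ beta = (2) dx ∧ dz + (-2) dy ∧ dz

Distribute the wedge, using dx_i ∧ dx_j = -dx_j ∧ dx_i and dx_i ∧ dx_i = 0. For each pair (i, j) with i < j, the coefficient of dx_i ∧ dx_j in alpha ∧ beta is (alpha_i * beta_j - alpha_j * beta_i). Collecting: alpha ∧ beta = (2) dx ∧ dz + (-2) dy ∧ dz.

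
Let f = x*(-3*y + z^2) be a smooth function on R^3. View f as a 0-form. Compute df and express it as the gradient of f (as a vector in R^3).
df = (-3*y + z^2) dx + (-3*x) dy + (2*x*z) dz; grad f = (-3*y + z^2, -3*x, 2*x*z)

For a 0-form f, d f = (∂f/∂x) dx + (∂f/∂y) dy + (∂f/∂z) dz. The components of the vector representation are exactly the entries of grad f in Cartesian coordinates:
  ∂f/∂x = -3*y + z^2
  ∂f/∂y = -3*x
  ∂f/∂z = 2*x*z.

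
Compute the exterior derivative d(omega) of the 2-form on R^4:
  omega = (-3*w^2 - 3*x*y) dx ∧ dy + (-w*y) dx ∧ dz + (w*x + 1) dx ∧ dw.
d(omega) = (-6*w) dx ∧ dy ∧ dw + (w) dx ∧ dy ∧ dz + (-y) dx ∧ dz ∧ dw

For a 2-form omega = sum_{i<j} g_{ij} dx_i ∧ dx_j, the exterior derivative is
  d(omega) = sum_{i<j} d(g_{ij}) ∧ dx_i ∧ dx_j = sum_{i<j, k} (∂g_{ij}/∂x_k) dx_k ∧ dx_i ∧ dx_j.
Expand each term, using dx_k ∧ dx_i ∧ dx_j = sgn(permutation) dx_{(a)} ∧ dx_{(b)} ∧ dx_{(c)} with (a < b < c) sorted:
  d(-3*w^2 - 3*x*y) includes (∂/∂w)(-3*w^2 - 3*x*y) dw = (-6*w) dw, which multiplied by dx ∧ dy gives (-6*w) dx ∧ dy ∧ dw
  d(-w*y) includes (∂/∂y)(-w*y) dy = (-w) dy, which multiplied by dx ∧ dz gives (w) dx ∧ dy ∧ dz
  d(-w*y) includes (∂/∂w)(-w*y) dw = (-y) dw, which multiplied by dx ∧ dz gives (-y) dx ∧ dz ∧ dw
Collecting like 3-forms: d(omega) = (-6*w) dx ∧ dy ∧ dw + (w) dx ∧ dy ∧ dz + (-y) dx ∧ dz ∧ dw.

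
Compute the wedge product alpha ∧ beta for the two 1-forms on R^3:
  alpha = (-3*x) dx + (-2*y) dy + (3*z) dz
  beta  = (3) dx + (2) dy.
alpha ∧ beta = (-6*x + 6*y) dx ∧ dy + (-9*z) dx ∧ dz + (-6*z) dy ∧ dz

Distribute the wedge, using dx_i ∧ dx_j = -dx_j ∧ dx_i and dx_i ∧ dx_i = 0. For each pair (i, j) with i < j, the coefficient of dx_i ∧ dx_j in alpha ∧ beta is (alpha_i * beta_j - alpha_j * beta_i). Collecting: alpha ∧ beta = (-6*x + 6*y) dx ∧ dy + (-9*z) dx ∧ dz + (-6*z) dy ∧ dz.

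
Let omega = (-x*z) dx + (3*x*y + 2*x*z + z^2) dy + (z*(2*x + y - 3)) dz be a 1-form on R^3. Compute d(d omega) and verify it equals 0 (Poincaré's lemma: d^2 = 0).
d(d omega) = 0

Step 1: d omega = sum_{i<j} (∂f_j/∂x_i - ∂f_i/∂x_j) dx_i ∧ dx_j:
  coeff of dx ∧ dy: 3*y + 2*z
  coeff of dx ∧ dz: x + 2*z
  coeff of dy ∧ dz: -2*x - z
Step 2: Apply d again to each 2-form coefficient. The only possible 3-form in R^3 is dx ∧ dy ∧ dz, with coefficient
  ∂(coeff of dy∧dz)/∂x - ∂(coeff of dx∧dz)/∂y + ∂(coeff of dx∧dy)/∂z
  = ∂/∂x (-2*x - z) - ∂/∂y (x + 2*z) + ∂/∂z (3*y + 2*z).
Each of these terms simplifies to sums of mixed partials that cancel in pairs. The result is 0 (by equality of mixed partials for smooth functions — Schwarz / Clairaut).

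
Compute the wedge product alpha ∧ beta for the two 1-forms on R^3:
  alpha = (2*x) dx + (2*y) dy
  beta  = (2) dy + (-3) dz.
alpha ∧ beta = (4*x) dx ∧ dy + (-6*x) dx ∧ dz + (-6*y) dy ∧ dz

Distribute the wedge, using dx_i ∧ dx_j = -dx_j ∧ dx_i and dx_i ∧ dx_i = 0. For each pair (i, j) with i < j, the coefficient of dx_i ∧ dx_j in alpha ∧ beta is (alpha_i * beta_j - alpha_j * beta_i). Collecting: alpha ∧ beta = (4*x) dx ∧ dy + (-6*x) dx ∧ dz + (-6*y) dy ∧ dz.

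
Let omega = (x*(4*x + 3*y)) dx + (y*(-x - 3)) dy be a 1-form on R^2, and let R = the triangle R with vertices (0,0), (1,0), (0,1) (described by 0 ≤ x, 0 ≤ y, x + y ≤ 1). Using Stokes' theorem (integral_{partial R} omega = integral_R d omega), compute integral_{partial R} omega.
integral_(partial R) omega = -2/3

Stokes: integral_partial_R omega = integral_R d omega with d omega = (∂Q/∂x - ∂P/∂y) dx ∧ dy.
  ∂Q/∂x = -y
  ∂P/∂y = 3*x
  integrand = ∂Q/∂x - ∂P/∂y = -3*x - y.
Integrating over R: integral_0^1 integral_0^{1-x} (-3*x - y) dy dx = -2/3.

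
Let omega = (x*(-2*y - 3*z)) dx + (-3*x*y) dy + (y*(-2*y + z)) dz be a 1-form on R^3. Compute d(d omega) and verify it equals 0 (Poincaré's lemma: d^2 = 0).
d(d omega) = 0

Step 1: d omega = sum_{i<j} (∂f_j/∂x_i - ∂f_i/∂x_j) dx_i ∧ dx_j:
  coeff of dx ∧ dy: 2*x - 3*y
  coeff of dx ∧ dz: 3*x
  coeff of dy ∧ dz: -4*y + z
Step 2: Apply d again to each 2-form coefficient. The only possible 3-form in R^3 is dx ∧ dy ∧ dz, with coefficient
  ∂(coeff of dy∧dz)/∂x - ∂(coeff of dx∧dz)/∂y + ∂(coeff of dx∧dy)/∂z
  = ∂/∂x (-4*y + z) - ∂/∂y (3*x) + ∂/∂z (2*x - 3*y).
Each of these terms simplifies to sums of mixed partials that cancel in pairs. The result is 0 (by equality of mixed partials for smooth functions — Schwarz / Clairaut).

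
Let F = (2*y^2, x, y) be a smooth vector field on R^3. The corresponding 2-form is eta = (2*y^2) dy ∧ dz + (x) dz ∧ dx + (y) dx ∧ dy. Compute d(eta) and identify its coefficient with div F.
d(eta) = (0) dx ∧ dy ∧ dz; div F = 0

For a 2-form in R^3 of the form above, applying d gives a 3-form with coefficient ∂P/∂x + ∂Q/∂y + ∂R/∂z:
  ∂P/∂x = 0
  ∂Q/∂y = 0
  ∂R/∂z = 0
Sum = 0, which is exactly div F.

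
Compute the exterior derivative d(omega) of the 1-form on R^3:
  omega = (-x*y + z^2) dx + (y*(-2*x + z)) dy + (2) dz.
d(omega) = (x - 2*y) dx ∧ dy + (-2*z) dx ∧ dz + (-y) dy ∧ dz

For a 1-form omega = sum_i f_i dx_i, the exterior derivative is
  d(omega) = sum_{i < j} (∂f_j/∂x_i - ∂f_i/∂x_j) dx_i ∧ dx_j.
  coefficient of dx ∧ dy: ∂f_2/∂x - ∂f_1/∂y = ∂(y*(-2*x + z))/∂x - ∂(-x*y + z^2)/∂y = x - 2*y
  coefficient of dx ∧ dz: ∂f_3/∂x - ∂f_1/∂z = ∂(2)/∂x - ∂(-x*y + z^2)/∂z = -2*z
  coefficient of dy ∧ dz: ∂f_3/∂y - ∂f_2/∂z = ∂(2)/∂y - ∂(y*(-2*x + z))/∂z = -y
Assembling: d(omega) = (x - 2*y) dx ∧ dy + (-2*z) dx ∧ dz + (-y) dy ∧ dz.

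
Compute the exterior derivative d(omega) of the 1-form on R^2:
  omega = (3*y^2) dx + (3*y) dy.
d(omega) = (-6*y) dx ∧ dy

For a 1-form omega = sum_i f_i dx_i, the exterior derivative is
  d(omega) = sum_{i < j} (∂f_j/∂x_i - ∂f_i/∂x_j) dx_i ∧ dx_j.
  coefficient of dx ∧ dy: ∂f_2/∂x - ∂f_1/∂y = ∂(3*y)/∂x - ∂(3*y^2)/∂y = -6*y
Assembling: d(omega) = (-6*y) dx ∧ dy.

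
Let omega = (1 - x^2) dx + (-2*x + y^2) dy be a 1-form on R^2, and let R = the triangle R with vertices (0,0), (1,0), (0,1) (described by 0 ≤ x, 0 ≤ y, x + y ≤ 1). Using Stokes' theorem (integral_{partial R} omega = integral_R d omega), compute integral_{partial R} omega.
integral_(partial R) omega = -1

Stokes: integral_partial_R omega = integral_R d omega with d omega = (∂Q/∂x - ∂P/∂y) dx ∧ dy.
  ∂Q/∂x = -2
  ∂P/∂y = 0
  integrand = ∂Q/∂x - ∂P/∂y = -2.
Integrating over R: integral_0^1 integral_0^{1-x} (-2) dy dx = -1.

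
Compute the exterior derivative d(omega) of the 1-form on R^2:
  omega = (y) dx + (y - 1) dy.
d(omega) = (-1) dx ∧ dy

For a 1-form omega = sum_i f_i dx_i, the exterior derivative is
  d(omega) = sum_{i < j} (∂f_j/∂x_i - ∂f_i/∂x_j) dx_i ∧ dx_j.
  coefficient of dx ∧ dy: ∂f_2/∂x - ∂f_1/∂y = ∂(y - 1)/∂x - ∂(y)/∂y = -1
Assembling: d(omega) = (-1) dx ∧ dy.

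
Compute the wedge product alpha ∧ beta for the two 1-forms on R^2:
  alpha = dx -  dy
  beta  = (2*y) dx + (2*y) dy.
alpha ∧ beta = (4*y) dx ∧ dy

Distribute the wedge, using dx_i ∧ dx_j = -dx_j ∧ dx_i and dx_i ∧ dx_i = 0. For each pair (i, j) with i < j, the coefficient of dx_i ∧ dx_j in alpha ∧ beta is (alpha_i * beta_j - alpha_j * beta_i). Collecting: alpha ∧ beta = (4*y) dx ∧ dy.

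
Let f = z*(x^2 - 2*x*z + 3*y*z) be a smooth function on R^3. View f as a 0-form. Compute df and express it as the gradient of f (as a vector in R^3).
df = (2*z*(x - z)) dx + (3*z^2) dy + (x^2 - 4*x*z + 6*y*z) dz; grad f = (2*z*(x - z), 3*z^2, x^2 - 4*x*z + 6*y*z)

For a 0-form f, d f = (∂f/∂x) dx + (∂f/∂y) dy + (∂f/∂z) dz. The components of the vector representation are exactly the entries of grad f in Cartesian coordinates:
  ∂f/∂x = 2*z*(x - z)
  ∂f/∂y = 3*z^2
  ∂f/∂z = x^2 - 4*x*z + 6*y*z.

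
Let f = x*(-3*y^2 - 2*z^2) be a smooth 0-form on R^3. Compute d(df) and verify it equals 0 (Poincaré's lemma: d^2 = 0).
d(df) = 0

Step 1: df = sum_i (∂f/∂x_i) dx_i = (-3*y^2 - 2*z^2) dx + (-6*x*y) dy + (-4*x*z) dz.
Step 2: Apply d again. Using the 1-form formula, the coefficient of dx ∧ dy in d(df) is ∂^2 f/∂x ∂y - ∂^2 f/∂y ∂x = (-6*y) - (-6*y) = 0 (equality of mixed partials for smooth f).
Similarly for dx ∧ dz and dy ∧ dz — all coefficients vanish. So d(df) = 0.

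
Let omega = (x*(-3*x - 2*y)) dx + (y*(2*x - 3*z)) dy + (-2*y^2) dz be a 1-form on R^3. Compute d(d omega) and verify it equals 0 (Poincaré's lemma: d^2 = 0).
d(d omega) = 0

Step 1: d omega = sum_{i<j} (∂f_j/∂x_i - ∂f_i/∂x_j) dx_i ∧ dx_j:
  coeff of dx ∧ dy: 2*x + 2*y
  coeff of dx ∧ dz: 0
  coeff of dy ∧ dz: -y
Step 2: Apply d again to each 2-form coefficient. The only possible 3-form in R^3 is dx ∧ dy ∧ dz, with coefficient
  ∂(coeff of dy∧dz)/∂x - ∂(coeff of dx∧dz)/∂y + ∂(coeff of dx∧dy)/∂z
  = ∂/∂x (-y) - ∂/∂y (0) + ∂/∂z (2*x + 2*y).
Each of these terms simplifies to sums of mixed partials that cancel in pairs. The result is 0 (by equality of mixed partials for smooth functions — Schwarz / Clairaut).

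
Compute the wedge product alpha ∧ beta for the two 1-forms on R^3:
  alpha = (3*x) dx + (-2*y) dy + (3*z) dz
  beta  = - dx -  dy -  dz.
alpha ∧ beta = (-3*x - 2*y) dx ∧ dy + (-3*x + 3*z) dx ∧ dz + (2*y + 3*z) dy ∧ dz

Distribute the wedge, using dx_i ∧ dx_j = -dx_j ∧ dx_i and dx_i ∧ dx_i = 0. For each pair (i, j) with i < j, the coefficient of dx_i ∧ dx_j in alpha ∧ beta is (alpha_i * beta_j - alpha_j * beta_i). Collecting: alpha ∧ beta = (-3*x - 2*y) dx ∧ dy + (-3*x + 3*z) dx ∧ dz + (2*y + 3*z) dy ∧ dz.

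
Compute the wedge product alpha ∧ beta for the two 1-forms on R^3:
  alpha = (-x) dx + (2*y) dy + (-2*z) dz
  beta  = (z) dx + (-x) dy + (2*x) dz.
alpha ∧ beta = (x^2 - 2*y*z) dx ∧ dy + (-2*x^2 + 2*z^2) dx ∧ dz + (2*x*(2*y - z)) dy ∧ dz

Distribute the wedge, using dx_i ∧ dx_j = -dx_j ∧ dx_i and dx_i ∧ dx_i = 0. For each pair (i, j) with i < j, the coefficient of dx_i ∧ dx_j in alpha ∧ beta is (alpha_i * beta_j - alpha_j * beta_i). Collecting: alpha ∧ beta = (x^2 - 2*y*z) dx ∧ dy + (-2*x^2 + 2*z^2) dx ∧ dz + (2*x*(2*y - z)) dy ∧ dz.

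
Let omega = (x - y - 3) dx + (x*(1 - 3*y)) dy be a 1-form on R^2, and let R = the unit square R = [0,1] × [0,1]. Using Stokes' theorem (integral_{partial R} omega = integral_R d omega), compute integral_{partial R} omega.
integral_(partial R) omega = 1/2

Stokes: integral_partial_R omega = integral_R d omega with d omega = (∂Q/∂x - ∂P/∂y) dx ∧ dy.
  ∂Q/∂x = 1 - 3*y
  ∂P/∂y = -1
  integrand = ∂Q/∂x - ∂P/∂y = 2 - 3*y.
Integrating over R: integral_0^1 integral_0^1 (2 - 3*y) dx dy = 1/2.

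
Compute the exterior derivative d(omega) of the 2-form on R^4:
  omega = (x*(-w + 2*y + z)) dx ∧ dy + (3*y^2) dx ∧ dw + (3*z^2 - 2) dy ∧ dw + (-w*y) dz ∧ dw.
d(omega) = (x) dx ∧ dy ∧ dz + (-x - 6*y) dx ∧ dy ∧ dw + (-w - 6*z) dy ∧ dz ∧ dw

For a 2-form omega = sum_{i<j} g_{ij} dx_i ∧ dx_j, the exterior derivative is
  d(omega) = sum_{i<j} d(g_{ij}) ∧ dx_i ∧ dx_j = sum_{i<j, k} (∂g_{ij}/∂x_k) dx_k ∧ dx_i ∧ dx_j.
Expand each term, using dx_k ∧ dx_i ∧ dx_j = sgn(permutation) dx_{(a)} ∧ dx_{(b)} ∧ dx_{(c)} with (a < b < c) sorted:
  d(x*(-w + 2*y + z)) includes (∂/∂z)(x*(-w + 2*y + z)) dz = (x) dz, which multiplied by dx ∧ dy gives (x) dx ∧ dy ∧ dz
  d(x*(-w + 2*y + z)) includes (∂/∂w)(x*(-w + 2*y + z)) dw = (-x) dw, which multiplied by dx ∧ dy gives (-x) dx ∧ dy ∧ dw
  d(3*y^2) includes (∂/∂y)(3*y^2) dy = (6*y) dy, which multiplied by dx ∧ dw gives (-6*y) dx ∧ dy ∧ dw
  d(3*z^2 - 2) includes (∂/∂z)(3*z^2 - 2) dz = (6*z) dz, which multiplied by dy ∧ dw gives (-6*z) dy ∧ dz ∧ dw
  d(-w*y) includes (∂/∂y)(-w*y) dy = (-w) dy, which multiplied by dz ∧ dw gives (-w) dy ∧ dz ∧ dw
Collecting like 3-forms: d(omega) = (x) dx ∧ dy ∧ dz + (-x - 6*y) dx ∧ dy ∧ dw + (-w - 6*z) dy ∧ dz ∧ dw.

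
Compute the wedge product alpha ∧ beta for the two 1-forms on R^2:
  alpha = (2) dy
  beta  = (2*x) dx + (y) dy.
alpha ∧ beta = (-4*x) dx ∧ dy

Distribute the wedge, using dx_i ∧ dx_j = -dx_j ∧ dx_i and dx_i ∧ dx_i = 0. For each pair (i, j) with i < j, the coefficient of dx_i ∧ dx_j in alpha ∧ beta is (alpha_i * beta_j - alpha_j * beta_i). Collecting: alpha ∧ beta = (-4*x) dx ∧ dy.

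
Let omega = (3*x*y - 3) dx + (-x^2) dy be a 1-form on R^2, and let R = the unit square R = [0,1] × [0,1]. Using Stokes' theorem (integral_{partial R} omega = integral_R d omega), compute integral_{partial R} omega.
integral_(partial R) omega = -5/2

Stokes: integral_partial_R omega = integral_R d omega with d omega = (∂Q/∂x - ∂P/∂y) dx ∧ dy.
  ∂Q/∂x = -2*x
  ∂P/∂y = 3*x
  integrand = ∂Q/∂x - ∂P/∂y = -5*x.
Integrating over R: integral_0^1 integral_0^1 (-5*x) dx dy = -5/2.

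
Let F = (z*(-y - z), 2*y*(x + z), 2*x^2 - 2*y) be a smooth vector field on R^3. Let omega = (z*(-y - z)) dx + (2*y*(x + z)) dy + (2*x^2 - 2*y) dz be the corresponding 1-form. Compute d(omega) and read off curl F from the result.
d(omega) = (-2*y - 2) dy ∧ dz + (-4*x - y - 2*z) dz ∧ dx + (2*y + z) dx ∧ dy; curl F = (-2*y - 2, -4*x - y - 2*z, 2*y + z)

d omega = sum_{i<j} (∂f_j/∂x_i - ∂f_i/∂x_j) dx_i ∧ dx_j. Under the identification (dy ∧ dz, dz ∧ dx, dx ∧ dy) ↔ (e_x, e_y, e_z), the coefficients are exactly the components of curl F. Compute:
  ∂R/∂y - ∂Q/∂z = (-2) - (2*y) = -2*y - 2
  ∂P/∂z - ∂R/∂x = (-y - 2*z) - (4*x) = -4*x - y - 2*z
  ∂Q/∂x - ∂P/∂y = (2*y) - (-z) = 2*y + z.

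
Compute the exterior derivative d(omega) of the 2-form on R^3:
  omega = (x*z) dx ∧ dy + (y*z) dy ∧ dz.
d(omega) = (x) dx ∧ dy ∧ dz

For a 2-form omega = sum_{i<j} g_{ij} dx_i ∧ dx_j, the exterior derivative is
  d(omega) = sum_{i<j} d(g_{ij}) ∧ dx_i ∧ dx_j = sum_{i<j, k} (∂g_{ij}/∂x_k) dx_k ∧ dx_i ∧ dx_j.
Expand each term, using dx_k ∧ dx_i ∧ dx_j = sgn(permutation) dx_{(a)} ∧ dx_{(b)} ∧ dx_{(c)} with (a < b < c) sorted:
  d(x*z) includes (∂/∂z)(x*z) dz = (x) dz, which multiplied by dx ∧ dy gives (x) dx ∧ dy ∧ dz
Collecting like 3-forms: d(omega) = (x) dx ∧ dy ∧ dz.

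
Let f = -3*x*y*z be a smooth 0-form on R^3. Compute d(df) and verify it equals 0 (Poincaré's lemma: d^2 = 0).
d(df) = 0

Step 1: df = sum_i (∂f/∂x_i) dx_i = (-3*y*z) dx + (-3*x*z) dy + (-3*x*y) dz.
Step 2: Apply d again. Using the 1-form formula, the coefficient of dx ∧ dy in d(df) is ∂^2 f/∂x ∂y - ∂^2 f/∂y ∂x = (-3*z) - (-3*z) = 0 (equality of mixed partials for smooth f).
Similarly for dx ∧ dz and dy ∧ dz — all coefficients vanish. So d(df) = 0.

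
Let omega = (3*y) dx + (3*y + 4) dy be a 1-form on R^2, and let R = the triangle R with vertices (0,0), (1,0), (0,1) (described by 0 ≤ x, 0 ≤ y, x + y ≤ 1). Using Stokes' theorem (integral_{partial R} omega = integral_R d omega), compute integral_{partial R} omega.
integral_(partial R) omega = -3/2

Stokes: integral_partial_R omega = integral_R d omega with d omega = (∂Q/∂x - ∂P/∂y) dx ∧ dy.
  ∂Q/∂x = 0
  ∂P/∂y = 3
  integrand = ∂Q/∂x - ∂P/∂y = -3.
Integrating over R: integral_0^1 integral_0^{1-x} (-3) dy dx = -3/2.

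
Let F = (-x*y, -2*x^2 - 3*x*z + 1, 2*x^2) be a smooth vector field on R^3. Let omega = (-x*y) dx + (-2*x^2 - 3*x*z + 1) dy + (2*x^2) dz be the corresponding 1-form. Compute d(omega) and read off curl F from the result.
d(omega) = (3*x) dy ∧ dz + (-4*x) dz ∧ dx + (-3*x - 3*z) dx ∧ dy; curl F = (3*x, -4*x, -3*x - 3*z)

d omega = sum_{i<j} (∂f_j/∂x_i - ∂f_i/∂x_j) dx_i ∧ dx_j. Under the identification (dy ∧ dz, dz ∧ dx, dx ∧ dy) ↔ (e_x, e_y, e_z), the coefficients are exactly the components of curl F. Compute:
  ∂R/∂y - ∂Q/∂z = (0) - (-3*x) = 3*x
  ∂P/∂z - ∂R/∂x = (0) - (4*x) = -4*x
  ∂Q/∂x - ∂P/∂y = (-4*x - 3*z) - (-x) = -3*x - 3*z.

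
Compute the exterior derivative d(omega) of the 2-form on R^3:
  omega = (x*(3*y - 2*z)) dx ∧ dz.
d(omega) = (-3*x) dx ∧ dy ∧ dz

For a 2-form omega = sum_{i<j} g_{ij} dx_i ∧ dx_j, the exterior derivative is
  d(omega) = sum_{i<j} d(g_{ij}) ∧ dx_i ∧ dx_j = sum_{i<j, k} (∂g_{ij}/∂x_k) dx_k ∧ dx_i ∧ dx_j.
Expand each term, using dx_k ∧ dx_i ∧ dx_j = sgn(permutation) dx_{(a)} ∧ dx_{(b)} ∧ dx_{(c)} with (a < b < c) sorted:
  d(x*(3*y - 2*z)) includes (∂/∂y)(x*(3*y - 2*z)) dy = (3*x) dy, which multiplied by dx ∧ dz gives (-3*x) dx ∧ dy ∧ dz
Collecting like 3-forms: d(omega) = (-3*x) dx ∧ dy ∧ dz.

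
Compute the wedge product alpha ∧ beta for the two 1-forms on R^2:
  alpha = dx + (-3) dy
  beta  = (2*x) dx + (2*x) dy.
alpha ∧ beta = (8*x) dx ∧ dy

Distribute the wedge, using dx_i ∧ dx_j = -dx_j ∧ dx_i and dx_i ∧ dx_i = 0. For each pair (i, j) with i < j, the coefficient of dx_i ∧ dx_j in alpha ∧ beta is (alpha_i * beta_j - alpha_j * beta_i). Collecting: alpha ∧ beta = (8*x) dx ∧ dy.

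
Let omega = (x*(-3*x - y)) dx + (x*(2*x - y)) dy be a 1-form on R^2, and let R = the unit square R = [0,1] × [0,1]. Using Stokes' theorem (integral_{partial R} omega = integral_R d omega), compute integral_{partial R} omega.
integral_(partial R) omega = 2

Stokes: integral_partial_R omega = integral_R d omega with d omega = (∂Q/∂x - ∂P/∂y) dx ∧ dy.
  ∂Q/∂x = 4*x - y
  ∂P/∂y = -x
  integrand = ∂Q/∂x - ∂P/∂y = 5*x - y.
Integrating over R: integral_0^1 integral_0^1 (5*x - y) dx dy = 2.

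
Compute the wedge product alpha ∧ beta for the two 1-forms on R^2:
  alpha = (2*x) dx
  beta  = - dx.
alpha ∧ beta = 0

Distribute the wedge, using dx_i ∧ dx_j = -dx_j ∧ dx_i and dx_i ∧ dx_i = 0. For each pair (i, j) with i < j, the coefficient of dx_i ∧ dx_j in alpha ∧ beta is (alpha_i * beta_j - alpha_j * beta_i). Collecting: alpha ∧ beta = 0.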